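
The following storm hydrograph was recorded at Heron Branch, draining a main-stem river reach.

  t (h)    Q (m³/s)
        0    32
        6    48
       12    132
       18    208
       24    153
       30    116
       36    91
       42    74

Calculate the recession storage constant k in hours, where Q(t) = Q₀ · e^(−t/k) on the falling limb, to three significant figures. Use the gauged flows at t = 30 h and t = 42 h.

k ≈ 26.7 h

On the falling limb, Q drops from 116 to 74 m³/s between t = 30 h and t = 42 h (Δt = 12 h).
k = −Δt / ln(Q₂/Q₁) = −12 / ln(74/116) = 26.7 h.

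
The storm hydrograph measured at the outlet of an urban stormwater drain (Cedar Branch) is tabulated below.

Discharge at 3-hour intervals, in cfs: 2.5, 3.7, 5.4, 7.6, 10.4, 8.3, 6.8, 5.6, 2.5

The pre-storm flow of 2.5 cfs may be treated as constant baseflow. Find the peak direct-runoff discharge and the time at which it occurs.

Q_p = 7.9 cfs at t = 12 h

Subtracting baseflow gives direct-runoff ordinates: 0.0, 1.2, 2.9, 5.1, 7.9, 5.8, 4.3, 3.1, 0.0 cfs.
The maximum is 7.9 cfs, occurring at the reading for t = 12 h.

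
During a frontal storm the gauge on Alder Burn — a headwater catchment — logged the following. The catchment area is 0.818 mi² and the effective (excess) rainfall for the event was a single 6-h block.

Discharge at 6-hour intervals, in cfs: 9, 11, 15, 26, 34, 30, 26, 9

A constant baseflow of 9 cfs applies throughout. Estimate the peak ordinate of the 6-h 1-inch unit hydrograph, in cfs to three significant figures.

Direct runoff: 0.0, 2.0, 6.0, 17.0, 25.0, 21.0, 17.0, 0.0 cfs; ΣQ_DR = 88.00 cfs, peak = 25.0 cfs.
Runoff depth d = ΣQ_DR·Δt / A = 88.00 × 21600 / (0.818 mi²) = 1.000 in.
The 1-inch UH is the DRH scaled by (1 in)/d, so U_p = 25.0 × 1/1.000 = 25.0 cfs.

U_p ≈ 25.0 cfs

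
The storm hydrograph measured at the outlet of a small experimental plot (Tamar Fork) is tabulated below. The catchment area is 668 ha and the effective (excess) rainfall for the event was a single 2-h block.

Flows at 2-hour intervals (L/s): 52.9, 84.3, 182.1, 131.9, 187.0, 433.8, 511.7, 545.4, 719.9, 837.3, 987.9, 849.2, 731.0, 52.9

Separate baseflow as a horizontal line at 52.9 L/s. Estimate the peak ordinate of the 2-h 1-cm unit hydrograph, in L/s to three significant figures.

Direct runoff: 0.0, 31.4, 129.2, 79.0, 134.1, 380.9, 458.8, 492.5, 667.0, 784.4, 935.0, 796.3, 678.1, 0.0 L/s; ΣQ_DR = 5567 L/s, peak = 935.0 L/s.
Runoff depth d = ΣQ_DR·Δt / A = 5567 × 7200 / (668 ha) = 6.000 mm.
The 1-cm UH is the DRH scaled by (10 mm)/d, so U_p = 935.0 × 10/6.000 = 1560 L/s.

U_p ≈ 1560 L/s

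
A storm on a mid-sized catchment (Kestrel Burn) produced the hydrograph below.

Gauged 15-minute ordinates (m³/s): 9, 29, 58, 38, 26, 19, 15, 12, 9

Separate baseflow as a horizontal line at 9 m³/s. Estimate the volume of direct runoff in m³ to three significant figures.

V ≈ 1.21 × 10^5 m³

Direct-runoff ordinates (Q − Q_b): 0.0, 20.0, 49.0, 29.0, 17.0, 10.0, 6.0, 3.0, 0.0 m³/s.
ΣQ_DR = 134.0 m³/s.
With Δt = 0.25 h = 900 s, V = ΣQ_DR · Δt = 134.0 × 900 = 1.21 × 10^5 m³.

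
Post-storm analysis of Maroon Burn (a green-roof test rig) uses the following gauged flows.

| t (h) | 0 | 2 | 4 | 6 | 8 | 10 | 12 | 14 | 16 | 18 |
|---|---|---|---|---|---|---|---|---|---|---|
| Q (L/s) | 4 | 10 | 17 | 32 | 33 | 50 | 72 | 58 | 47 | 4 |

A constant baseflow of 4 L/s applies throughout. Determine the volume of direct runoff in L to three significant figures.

V ≈ 2.07 × 10^6 L

Direct-runoff ordinates (Q − Q_b): 0.0, 6.0, 13.0, 28.0, 29.0, 46.0, 68.0, 54.0, 43.0, 0.0 L/s.
ΣQ_DR = 287.0 L/s.
With Δt = 2 h = 7200 s, V = ΣQ_DR · Δt = 287.0 × 7200 = 2.07 × 10^6 L.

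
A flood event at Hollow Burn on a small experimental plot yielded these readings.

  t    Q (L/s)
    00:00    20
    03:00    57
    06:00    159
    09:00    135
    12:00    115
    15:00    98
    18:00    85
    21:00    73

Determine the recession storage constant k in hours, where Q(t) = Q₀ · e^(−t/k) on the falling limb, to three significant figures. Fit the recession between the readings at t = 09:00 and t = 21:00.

k ≈ 19.5 h

On the falling limb, Q drops from 135 to 73 L/s between t = 09:00 and t = 21:00 (Δt = 12 h).
k = −Δt / ln(Q₂/Q₁) = −12 / ln(73/135) = 19.5 h.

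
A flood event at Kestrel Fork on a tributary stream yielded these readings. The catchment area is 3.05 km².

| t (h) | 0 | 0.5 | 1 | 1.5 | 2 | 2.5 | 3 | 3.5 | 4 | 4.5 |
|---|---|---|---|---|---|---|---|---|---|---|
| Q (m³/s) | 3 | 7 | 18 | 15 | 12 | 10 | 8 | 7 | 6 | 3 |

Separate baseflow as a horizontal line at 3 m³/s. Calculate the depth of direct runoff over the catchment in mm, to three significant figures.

d ≈ 34.8 mm

Direct runoff: 0.0, 4.0, 15.0, 12.0, 9.0, 7.0, 5.0, 4.0, 3.0, 0.0 m³/s; ΣQ_DR = 59.00 m³/s.
V = ΣQ_DR · Δt = 59.00 × 1800 s = 1.062 × 10^5 m³.
Over A = 3.05 km², depth = V / A = 34.8 mm.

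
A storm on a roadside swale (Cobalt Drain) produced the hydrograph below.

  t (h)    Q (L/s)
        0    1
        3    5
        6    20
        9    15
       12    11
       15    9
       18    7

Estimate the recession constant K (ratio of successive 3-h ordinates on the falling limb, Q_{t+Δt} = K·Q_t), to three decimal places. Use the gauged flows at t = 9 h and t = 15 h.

K ≈ 0.775

Using the recession-limb readings at t = 9 h and t = 15 h: Q falls from 15 to 9 L/s over 2 intervals.
K = (Q₂/Q₁)^(1/2) = (9/15)^(1/2) = 0.775.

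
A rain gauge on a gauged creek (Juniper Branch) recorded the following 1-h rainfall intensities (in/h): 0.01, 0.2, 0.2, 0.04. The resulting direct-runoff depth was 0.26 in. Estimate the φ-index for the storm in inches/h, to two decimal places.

Only the 2 blocks with intensity above φ contribute runoff: 0.2, 0.2 in/h.
Σ(I−φ)·Δt = d  ⇒  (0.2+0.2 − 2φ)·1 = 0.26
φ = (0.4000 − 0.26/1) / 2 = 0.07 in/h.

φ ≈ 0.07 in/h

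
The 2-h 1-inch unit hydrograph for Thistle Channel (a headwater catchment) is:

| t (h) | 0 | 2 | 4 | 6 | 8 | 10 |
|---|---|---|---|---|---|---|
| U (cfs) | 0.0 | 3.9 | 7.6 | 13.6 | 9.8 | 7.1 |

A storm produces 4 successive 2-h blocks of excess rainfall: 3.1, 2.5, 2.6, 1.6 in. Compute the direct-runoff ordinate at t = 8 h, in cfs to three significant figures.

By discrete convolution, Q_j = Σ (P_i / 1 in) · U_{j−i}.
At t = 8 h (j=4): Q = (3.1/1)·9.8 + (2.5/1)·13.6 + (2.6/1)·7.6 + (1.6/1)·3.9 = 90.4 cfs.

Q ≈ 90.4 cfs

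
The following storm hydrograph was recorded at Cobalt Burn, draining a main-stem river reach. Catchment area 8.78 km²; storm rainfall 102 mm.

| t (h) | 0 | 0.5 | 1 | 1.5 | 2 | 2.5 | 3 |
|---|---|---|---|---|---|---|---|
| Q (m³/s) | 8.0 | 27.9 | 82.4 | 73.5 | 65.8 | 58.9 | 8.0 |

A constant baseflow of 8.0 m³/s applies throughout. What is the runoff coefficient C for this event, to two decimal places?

ΣQ_DR = 268.5 m³/s; V = ΣQ_DR·Δt = 4.833 × 10^5 m³.
Runoff depth d = V / A = 55.05 mm.
C = d / P = 55.05 / 102 = 0.54.

C ≈ 0.54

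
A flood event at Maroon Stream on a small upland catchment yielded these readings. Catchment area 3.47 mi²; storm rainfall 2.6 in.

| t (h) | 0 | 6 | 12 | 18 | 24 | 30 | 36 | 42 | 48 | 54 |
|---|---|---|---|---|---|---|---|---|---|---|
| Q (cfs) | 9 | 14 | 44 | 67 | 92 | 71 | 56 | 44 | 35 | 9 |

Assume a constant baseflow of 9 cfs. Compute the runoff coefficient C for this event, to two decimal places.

ΣQ_DR = 351.0 cfs; V = ΣQ_DR·Δt = 7.582 × 10^6 ft³.
Runoff depth d = V / A = 0.9405 in.
C = d / P = 0.9405 / 2.6 = 0.36.

C ≈ 0.36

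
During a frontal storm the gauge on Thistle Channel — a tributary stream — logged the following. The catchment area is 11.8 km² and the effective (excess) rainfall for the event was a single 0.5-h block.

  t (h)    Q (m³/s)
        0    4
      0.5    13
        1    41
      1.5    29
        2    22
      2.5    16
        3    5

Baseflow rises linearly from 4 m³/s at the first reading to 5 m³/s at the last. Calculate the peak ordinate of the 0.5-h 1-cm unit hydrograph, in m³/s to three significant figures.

U_p ≈ 24.4 m³/s

Direct runoff: 0.00, 8.83, 36.67, 24.50, 17.33, 11.17, 0.00 m³/s; ΣQ_DR = 98.50 m³/s, peak = 36.67 m³/s.
Runoff depth d = ΣQ_DR·Δt / A = 98.50 × 1800 / (11.8 km²) = 15.03 mm.
The 1-cm UH is the DRH scaled by (10 mm)/d, so U_p = 36.67 × 10/15.03 = 24.4 m³/s.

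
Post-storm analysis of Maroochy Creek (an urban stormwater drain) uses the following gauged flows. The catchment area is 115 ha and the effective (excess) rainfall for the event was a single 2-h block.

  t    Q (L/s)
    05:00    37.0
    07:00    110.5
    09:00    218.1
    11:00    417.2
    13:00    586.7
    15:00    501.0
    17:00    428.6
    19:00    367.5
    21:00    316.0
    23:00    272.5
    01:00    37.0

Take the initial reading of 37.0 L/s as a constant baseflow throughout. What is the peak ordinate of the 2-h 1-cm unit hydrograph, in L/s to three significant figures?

U_p ≈ 304 L/s

Direct runoff: 0.0, 73.5, 181.1, 380.2, 549.7, 464.0, 391.6, 330.5, 279.0, 235.5, 0.0 L/s; ΣQ_DR = 2885 L/s, peak = 549.7 L/s.
Runoff depth d = ΣQ_DR·Δt / A = 2885 × 7200 / (115 ha) = 18.06 mm.
The 1-cm UH is the DRH scaled by (10 mm)/d, so U_p = 549.7 × 10/18.06 = 304 L/s.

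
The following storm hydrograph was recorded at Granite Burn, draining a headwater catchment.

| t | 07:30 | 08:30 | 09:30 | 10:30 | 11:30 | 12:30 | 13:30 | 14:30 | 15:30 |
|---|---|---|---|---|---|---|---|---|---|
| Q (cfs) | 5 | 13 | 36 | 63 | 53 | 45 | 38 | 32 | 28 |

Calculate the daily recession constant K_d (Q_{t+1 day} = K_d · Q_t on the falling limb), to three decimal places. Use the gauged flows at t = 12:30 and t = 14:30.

Between t = 12:30 and t = 14:30 the flow falls from 45 to 32 cfs over 2×1 h = 2 h.
Per-interval ratio K = (32/45)^(1/2) = 0.8433; K_d = K^(24/1) = 0.017.

K_d ≈ 0.017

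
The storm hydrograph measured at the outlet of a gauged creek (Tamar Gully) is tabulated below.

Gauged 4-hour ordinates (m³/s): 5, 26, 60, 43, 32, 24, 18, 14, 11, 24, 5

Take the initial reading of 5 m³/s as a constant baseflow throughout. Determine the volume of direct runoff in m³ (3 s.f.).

Direct-runoff ordinates (Q − Q_b): 0.0, 21.0, 55.0, 38.0, 27.0, 19.0, 13.0, 9.0, 6.0, 19.0, 0.0 m³/s.
ΣQ_DR = 207.0 m³/s.
With Δt = 4 h = 14400 s, V = ΣQ_DR · Δt = 207.0 × 14400 = 2.98 × 10^6 m³.

V ≈ 2.98 × 10^6 m³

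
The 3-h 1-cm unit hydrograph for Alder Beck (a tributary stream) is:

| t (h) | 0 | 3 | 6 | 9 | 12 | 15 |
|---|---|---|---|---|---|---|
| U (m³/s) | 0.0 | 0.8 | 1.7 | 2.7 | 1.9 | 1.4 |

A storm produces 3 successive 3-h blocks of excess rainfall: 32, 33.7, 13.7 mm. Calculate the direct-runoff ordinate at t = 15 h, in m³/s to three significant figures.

By discrete convolution, Q_j = Σ (P_i / 10 mm) · U_{j−i}.
At t = 15 h (j=5): Q = (32/10)·1.4 + (33.7/10)·1.9 + (13.7/10)·2.7 = 14.6 m³/s.

Q ≈ 14.6 m³/s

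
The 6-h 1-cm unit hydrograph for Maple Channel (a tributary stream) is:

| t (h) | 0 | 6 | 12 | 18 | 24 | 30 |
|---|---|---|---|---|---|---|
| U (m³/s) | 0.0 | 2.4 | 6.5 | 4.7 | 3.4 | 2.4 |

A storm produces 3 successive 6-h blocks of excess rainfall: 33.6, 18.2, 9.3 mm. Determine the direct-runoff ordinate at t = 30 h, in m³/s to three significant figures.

By discrete convolution, Q_j = Σ (P_i / 10 mm) · U_{j−i}.
At t = 30 h (j=5): Q = (33.6/10)·2.4 + (18.2/10)·3.4 + (9.3/10)·4.7 = 18.6 m³/s.

Q ≈ 18.6 m³/s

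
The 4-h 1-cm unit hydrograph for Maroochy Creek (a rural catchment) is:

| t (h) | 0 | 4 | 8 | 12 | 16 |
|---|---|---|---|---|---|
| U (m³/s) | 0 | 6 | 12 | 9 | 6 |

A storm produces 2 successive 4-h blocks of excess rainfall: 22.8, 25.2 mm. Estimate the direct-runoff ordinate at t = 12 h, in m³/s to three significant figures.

By discrete convolution, Q_j = Σ (P_i / 10 mm) · U_{j−i}.
At t = 12 h (j=3): Q = (22.8/10)·9 + (25.2/10)·12 = 50.8 m³/s.

Q ≈ 50.8 m³/s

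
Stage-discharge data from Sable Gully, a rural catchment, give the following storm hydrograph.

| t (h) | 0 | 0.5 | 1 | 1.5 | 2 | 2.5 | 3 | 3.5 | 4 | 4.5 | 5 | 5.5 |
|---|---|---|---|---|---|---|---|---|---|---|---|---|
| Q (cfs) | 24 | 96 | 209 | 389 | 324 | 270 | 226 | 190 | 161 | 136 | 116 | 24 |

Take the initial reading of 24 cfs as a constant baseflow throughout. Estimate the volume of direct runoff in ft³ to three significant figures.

V ≈ 3.38 × 10^6 ft³

Direct-runoff ordinates (Q − Q_b): 0.0, 72.0, 185.0, 365.0, 300.0, 246.0, 202.0, 166.0, 137.0, 112.0, 92.0, 0.0 cfs.
ΣQ_DR = 1877 cfs.
With Δt = 0.5 h = 1800 s, V = ΣQ_DR · Δt = 1877 × 1800 = 3.38 × 10^6 ft³.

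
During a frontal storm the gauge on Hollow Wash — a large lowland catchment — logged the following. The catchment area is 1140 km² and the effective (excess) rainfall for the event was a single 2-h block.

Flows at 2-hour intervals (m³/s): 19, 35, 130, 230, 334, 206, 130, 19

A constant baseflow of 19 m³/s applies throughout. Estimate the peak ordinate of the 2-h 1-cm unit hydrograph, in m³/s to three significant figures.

Direct runoff: 0.0, 16.0, 111.0, 211.0, 315.0, 187.0, 111.0, 0.0 m³/s; ΣQ_DR = 951.0 m³/s, peak = 315.0 m³/s.
Runoff depth d = ΣQ_DR·Δt / A = 951.0 × 7200 / (1140 km²) = 6.006 mm.
The 1-cm UH is the DRH scaled by (10 mm)/d, so U_p = 315.0 × 10/6.006 = 524 m³/s.

U_p ≈ 524 m³/s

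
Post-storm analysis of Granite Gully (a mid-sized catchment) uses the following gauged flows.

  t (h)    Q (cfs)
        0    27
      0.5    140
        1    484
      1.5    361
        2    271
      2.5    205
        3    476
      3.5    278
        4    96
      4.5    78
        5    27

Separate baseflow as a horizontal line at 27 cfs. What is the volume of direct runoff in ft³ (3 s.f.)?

Direct-runoff ordinates (Q − Q_b): 0.0, 113.0, 457.0, 334.0, 244.0, 178.0, 449.0, 251.0, 69.0, 51.0, 0.0 cfs.
ΣQ_DR = 2146 cfs.
With Δt = 0.5 h = 1800 s, V = ΣQ_DR · Δt = 2146 × 1800 = 3.86 × 10^6 ft³.

V ≈ 3.86 × 10^6 ft³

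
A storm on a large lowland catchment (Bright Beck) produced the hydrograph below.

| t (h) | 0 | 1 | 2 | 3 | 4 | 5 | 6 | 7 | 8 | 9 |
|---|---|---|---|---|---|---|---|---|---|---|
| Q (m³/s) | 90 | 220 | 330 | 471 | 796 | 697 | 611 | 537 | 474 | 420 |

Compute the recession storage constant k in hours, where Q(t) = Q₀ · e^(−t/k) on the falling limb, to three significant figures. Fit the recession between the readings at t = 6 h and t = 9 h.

On the falling limb, Q drops from 611 to 420 m³/s between t = 6 h and t = 9 h (Δt = 3 h).
k = −Δt / ln(Q₂/Q₁) = −3 / ln(420/611) = 8.00 h.

k ≈ 8.00 h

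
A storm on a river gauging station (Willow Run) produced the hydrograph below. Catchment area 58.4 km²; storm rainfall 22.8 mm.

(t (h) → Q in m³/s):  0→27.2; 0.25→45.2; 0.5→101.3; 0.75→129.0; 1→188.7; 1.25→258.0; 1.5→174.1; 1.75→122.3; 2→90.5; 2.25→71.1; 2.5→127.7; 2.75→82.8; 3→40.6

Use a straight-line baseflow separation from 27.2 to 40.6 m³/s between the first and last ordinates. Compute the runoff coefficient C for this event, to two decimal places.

ΣQ_DR = 1018 m³/s; V = ΣQ_DR·Δt = 9.160 × 10^5 m³.
Runoff depth d = V / A = 15.69 mm.
C = d / P = 15.69 / 22.8 = 0.69.

C ≈ 0.69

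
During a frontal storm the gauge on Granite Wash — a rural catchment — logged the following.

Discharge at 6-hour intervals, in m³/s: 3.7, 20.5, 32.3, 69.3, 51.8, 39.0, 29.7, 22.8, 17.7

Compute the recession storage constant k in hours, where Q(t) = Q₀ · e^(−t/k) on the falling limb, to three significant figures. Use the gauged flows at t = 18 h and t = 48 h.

k ≈ 22.0 h

On the falling limb, Q drops from 69.3 to 17.7 m³/s between t = 18 h and t = 48 h (Δt = 30 h).
k = −Δt / ln(Q₂/Q₁) = −30 / ln(17.7/69.3) = 22.0 h.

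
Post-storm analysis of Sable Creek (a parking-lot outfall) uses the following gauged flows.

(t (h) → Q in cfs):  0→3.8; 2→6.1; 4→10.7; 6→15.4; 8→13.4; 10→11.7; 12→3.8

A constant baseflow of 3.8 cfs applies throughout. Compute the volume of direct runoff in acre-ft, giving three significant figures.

V ≈ 6.33 acre-ft

Direct-runoff ordinates (Q − Q_b): 0.0, 2.3, 6.9, 11.6, 9.6, 7.9, 0.0 cfs.
ΣQ_DR = 38.30 cfs.
With Δt = 2 h = 7200 s, V = ΣQ_DR · Δt = 38.30 × 7200 = 2.76 × 10^5 ft³ = 6.33 acre-ft.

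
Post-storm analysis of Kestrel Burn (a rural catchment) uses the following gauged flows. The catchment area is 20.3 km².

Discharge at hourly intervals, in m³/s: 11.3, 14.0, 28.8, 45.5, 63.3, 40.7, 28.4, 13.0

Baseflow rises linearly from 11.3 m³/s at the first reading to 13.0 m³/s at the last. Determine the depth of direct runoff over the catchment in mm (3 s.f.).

Direct runoff: 0.00, 2.46, 17.01, 33.47, 51.03, 28.19, 15.64, 0.00 m³/s; ΣQ_DR = 147.8 m³/s.
V = ΣQ_DR · Δt = 147.8 × 3600 s = 5.321 × 10^5 m³.
Over A = 20.3 km², depth = V / A = 26.2 mm.

d ≈ 26.2 mm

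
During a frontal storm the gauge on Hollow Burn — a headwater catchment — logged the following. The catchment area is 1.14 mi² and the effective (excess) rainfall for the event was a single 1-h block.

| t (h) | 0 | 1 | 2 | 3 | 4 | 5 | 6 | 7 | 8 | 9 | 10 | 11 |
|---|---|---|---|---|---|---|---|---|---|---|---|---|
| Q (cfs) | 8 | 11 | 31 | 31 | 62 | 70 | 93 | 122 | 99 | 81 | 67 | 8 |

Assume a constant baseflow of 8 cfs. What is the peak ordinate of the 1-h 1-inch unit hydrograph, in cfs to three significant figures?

U_p ≈ 143 cfs

Direct runoff: 0.0, 3.0, 23.0, 23.0, 54.0, 62.0, 85.0, 114.0, 91.0, 73.0, 59.0, 0.0 cfs; ΣQ_DR = 587.0 cfs, peak = 114.0 cfs.
Runoff depth d = ΣQ_DR·Δt / A = 587.0 × 3600 / (1.14 mi²) = 0.7979 in.
The 1-inch UH is the DRH scaled by (1 in)/d, so U_p = 114.0 × 1/0.7979 = 143 cfs.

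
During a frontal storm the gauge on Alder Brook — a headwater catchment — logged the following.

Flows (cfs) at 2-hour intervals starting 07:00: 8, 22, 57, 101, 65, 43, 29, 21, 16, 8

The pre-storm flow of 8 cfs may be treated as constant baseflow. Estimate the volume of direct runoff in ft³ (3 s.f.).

Direct-runoff ordinates (Q − Q_b): 0.0, 14.0, 49.0, 93.0, 57.0, 35.0, 21.0, 13.0, 8.0, 0.0 cfs.
ΣQ_DR = 290.0 cfs.
With Δt = 2 h = 7200 s, V = ΣQ_DR · Δt = 290.0 × 7200 = 2.09 × 10^6 ft³.

V ≈ 2.09 × 10^6 ft³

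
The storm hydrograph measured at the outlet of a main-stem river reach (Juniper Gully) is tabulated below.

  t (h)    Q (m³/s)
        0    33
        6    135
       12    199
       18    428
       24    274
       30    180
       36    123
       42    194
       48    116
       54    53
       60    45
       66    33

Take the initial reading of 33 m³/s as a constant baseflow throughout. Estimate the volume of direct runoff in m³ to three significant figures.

V ≈ 3.06 × 10^7 m³

Direct-runoff ordinates (Q − Q_b): 0.0, 102.0, 166.0, 395.0, 241.0, 147.0, 90.0, 161.0, 83.0, 20.0, 12.0, 0.0 m³/s.
ΣQ_DR = 1417 m³/s.
With Δt = 6 h = 21600 s, V = ΣQ_DR · Δt = 1417 × 21600 = 3.06 × 10^7 m³.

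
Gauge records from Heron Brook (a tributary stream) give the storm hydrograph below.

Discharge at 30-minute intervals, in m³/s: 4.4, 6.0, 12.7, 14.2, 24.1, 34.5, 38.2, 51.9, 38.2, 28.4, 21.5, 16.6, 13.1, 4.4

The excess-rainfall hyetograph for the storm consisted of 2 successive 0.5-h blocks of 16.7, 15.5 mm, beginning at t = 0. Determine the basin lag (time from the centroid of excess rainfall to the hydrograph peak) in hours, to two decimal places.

Centroid of excess rainfall: t_c = Σ P_i·t̄_i / ΣP_i = 0.4907 h (block centres at 0.25, 0.75 h).
Hydrograph peak occurs at t = 3.5 h, so basin lag t_L = 3.5 − 0.4907 = 3.01 h.

t_L ≈ 3.01 h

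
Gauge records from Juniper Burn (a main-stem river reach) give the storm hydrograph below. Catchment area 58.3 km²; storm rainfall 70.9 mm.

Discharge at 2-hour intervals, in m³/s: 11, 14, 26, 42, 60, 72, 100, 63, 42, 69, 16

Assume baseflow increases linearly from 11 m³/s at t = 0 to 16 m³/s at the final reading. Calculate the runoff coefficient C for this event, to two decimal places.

ΣQ_DR = 366.5 m³/s; V = ΣQ_DR·Δt = 2.639 × 10^6 m³.
Runoff depth d = V / A = 45.26 mm.
C = d / P = 45.26 / 70.9 = 0.64.

C ≈ 0.64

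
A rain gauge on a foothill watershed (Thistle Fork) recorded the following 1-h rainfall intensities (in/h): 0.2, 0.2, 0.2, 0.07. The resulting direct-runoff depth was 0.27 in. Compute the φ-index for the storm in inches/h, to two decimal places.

Only the 3 blocks with intensity above φ contribute runoff: 0.2, 0.2, 0.2 in/h.
Σ(I−φ)·Δt = d  ⇒  (0.2+0.2+0.2 − 3φ)·1 = 0.27
φ = (0.6000 − 0.27/1) / 3 = 0.11 in/h.

φ ≈ 0.11 in/h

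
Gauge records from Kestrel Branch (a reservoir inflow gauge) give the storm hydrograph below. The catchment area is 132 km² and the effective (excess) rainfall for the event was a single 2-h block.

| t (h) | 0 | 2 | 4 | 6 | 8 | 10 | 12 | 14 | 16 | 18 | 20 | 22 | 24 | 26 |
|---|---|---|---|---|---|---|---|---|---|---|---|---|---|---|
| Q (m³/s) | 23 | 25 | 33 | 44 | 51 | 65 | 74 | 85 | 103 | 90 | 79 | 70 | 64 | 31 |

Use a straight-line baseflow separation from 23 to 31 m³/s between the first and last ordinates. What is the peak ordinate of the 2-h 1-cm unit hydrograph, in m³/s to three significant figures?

Direct runoff: 0.00, 1.38, 8.77, 19.15, 25.54, 38.92, 47.31, 57.69, 75.08, 61.46, 49.85, 40.23, 33.62, 0.00 m³/s; ΣQ_DR = 459.0 m³/s, peak = 75.08 m³/s.
Runoff depth d = ΣQ_DR·Δt / A = 459.0 × 7200 / (132 km²) = 25.04 mm.
The 1-cm UH is the DRH scaled by (10 mm)/d, so U_p = 75.08 × 10/25.04 = 30.0 m³/s.

U_p ≈ 30.0 m³/s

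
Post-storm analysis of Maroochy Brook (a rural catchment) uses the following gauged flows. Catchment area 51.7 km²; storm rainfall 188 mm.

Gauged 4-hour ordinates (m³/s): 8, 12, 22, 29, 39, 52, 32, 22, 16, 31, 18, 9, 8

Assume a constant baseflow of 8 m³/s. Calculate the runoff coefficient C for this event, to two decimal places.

ΣQ_DR = 194.0 m³/s; V = ΣQ_DR·Δt = 2.794 × 10^6 m³.
Runoff depth d = V / A = 54.03 mm.
C = d / P = 54.03 / 188 = 0.29.

C ≈ 0.29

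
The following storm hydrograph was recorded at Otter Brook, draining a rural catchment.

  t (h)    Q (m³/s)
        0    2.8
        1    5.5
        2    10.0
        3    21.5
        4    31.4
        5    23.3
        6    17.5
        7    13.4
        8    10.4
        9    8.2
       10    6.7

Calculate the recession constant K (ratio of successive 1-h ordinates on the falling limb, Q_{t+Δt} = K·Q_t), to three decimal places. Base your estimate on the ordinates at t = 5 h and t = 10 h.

K ≈ 0.779

Using the recession-limb readings at t = 5 h and t = 10 h: Q falls from 23.3 to 6.7 m³/s over 5 intervals.
K = (Q₂/Q₁)^(1/5) = (6.7/23.3)^(1/5) = 0.779.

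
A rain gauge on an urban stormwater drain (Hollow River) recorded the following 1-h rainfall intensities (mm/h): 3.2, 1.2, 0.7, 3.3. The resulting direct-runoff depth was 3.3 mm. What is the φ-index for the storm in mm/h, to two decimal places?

φ ≈ 1.60 mm/h

Only the 2 blocks with intensity above φ contribute runoff: 3.2, 3.3 mm/h.
Σ(I−φ)·Δt = d  ⇒  (3.2+3.3 − 2φ)·1 = 3.3
φ = (6.500 − 3.3/1) / 2 = 1.60 mm/h.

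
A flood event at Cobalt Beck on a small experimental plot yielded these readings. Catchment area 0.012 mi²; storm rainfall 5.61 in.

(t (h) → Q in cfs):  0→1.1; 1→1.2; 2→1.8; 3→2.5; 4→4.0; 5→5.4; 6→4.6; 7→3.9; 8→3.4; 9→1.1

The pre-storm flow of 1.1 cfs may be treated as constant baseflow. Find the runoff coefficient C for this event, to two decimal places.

C ≈ 0.41

ΣQ_DR = 18.00 cfs; V = ΣQ_DR·Δt = 64800 ft³.
Runoff depth d = V / A = 2.324 in.
C = d / P = 2.324 / 5.61 = 0.41.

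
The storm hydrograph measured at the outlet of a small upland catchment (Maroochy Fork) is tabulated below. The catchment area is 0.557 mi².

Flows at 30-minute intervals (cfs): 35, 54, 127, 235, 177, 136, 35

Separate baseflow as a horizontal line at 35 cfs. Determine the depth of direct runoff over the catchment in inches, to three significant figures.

d ≈ 0.771 in

Direct runoff: 0.0, 19.0, 92.0, 200.0, 142.0, 101.0, 0.0 cfs; ΣQ_DR = 554.0 cfs.
V = ΣQ_DR · Δt = 554.0 × 1800 s = 9.972 × 10^5 ft³.
Over A = 0.557 mi², depth = V / A = 0.771 in.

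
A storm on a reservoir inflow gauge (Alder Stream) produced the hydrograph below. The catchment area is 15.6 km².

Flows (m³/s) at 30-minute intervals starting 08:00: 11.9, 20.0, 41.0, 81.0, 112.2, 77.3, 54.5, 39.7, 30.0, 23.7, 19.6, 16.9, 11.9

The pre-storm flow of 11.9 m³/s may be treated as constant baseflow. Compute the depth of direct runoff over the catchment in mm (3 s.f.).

d ≈ 44.4 mm

Direct runoff: 0.0, 8.1, 29.1, 69.1, 100.3, 65.4, 42.6, 27.8, 18.1, 11.8, 7.7, 5.0, 0.0 m³/s; ΣQ_DR = 385.0 m³/s.
V = ΣQ_DR · Δt = 385.0 × 1800 s = 6.930 × 10^5 m³.
Over A = 15.6 km², depth = V / A = 44.4 mm.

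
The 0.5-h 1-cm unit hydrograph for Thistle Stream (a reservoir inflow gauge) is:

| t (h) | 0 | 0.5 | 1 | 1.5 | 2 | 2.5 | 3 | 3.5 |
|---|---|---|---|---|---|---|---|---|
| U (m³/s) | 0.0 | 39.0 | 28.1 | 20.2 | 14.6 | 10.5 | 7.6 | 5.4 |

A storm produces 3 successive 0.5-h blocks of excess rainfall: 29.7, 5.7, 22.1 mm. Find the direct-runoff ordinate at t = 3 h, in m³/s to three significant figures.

By discrete convolution, Q_j = Σ (P_i / 10 mm) · U_{j−i}.
At t = 3 h (j=6): Q = (29.7/10)·7.6 + (5.7/10)·10.5 + (22.1/10)·14.6 = 60.8 m³/s.

Q ≈ 60.8 m³/s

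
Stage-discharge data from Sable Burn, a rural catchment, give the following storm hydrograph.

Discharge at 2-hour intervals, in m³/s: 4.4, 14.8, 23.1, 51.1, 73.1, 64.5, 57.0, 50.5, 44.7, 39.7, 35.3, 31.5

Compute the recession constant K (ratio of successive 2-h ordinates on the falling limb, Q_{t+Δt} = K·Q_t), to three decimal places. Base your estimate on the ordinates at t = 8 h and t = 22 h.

K ≈ 0.887

Using the recession-limb readings at t = 8 h and t = 22 h: Q falls from 73.1 to 31.5 m³/s over 7 intervals.
K = (Q₂/Q₁)^(1/7) = (31.5/73.1)^(1/7) = 0.887.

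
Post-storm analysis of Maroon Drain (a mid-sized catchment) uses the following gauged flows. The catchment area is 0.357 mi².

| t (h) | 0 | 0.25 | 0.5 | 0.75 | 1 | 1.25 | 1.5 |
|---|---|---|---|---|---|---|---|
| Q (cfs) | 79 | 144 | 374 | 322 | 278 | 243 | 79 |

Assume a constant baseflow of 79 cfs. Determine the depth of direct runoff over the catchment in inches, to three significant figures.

Direct runoff: 0.0, 65.0, 295.0, 243.0, 199.0, 164.0, 0.0 cfs; ΣQ_DR = 966.0 cfs.
V = ΣQ_DR · Δt = 966.0 × 900 s = 8.694 × 10^5 ft³.
Over A = 0.357 mi², depth = V / A = 1.05 in.

d ≈ 1.05 in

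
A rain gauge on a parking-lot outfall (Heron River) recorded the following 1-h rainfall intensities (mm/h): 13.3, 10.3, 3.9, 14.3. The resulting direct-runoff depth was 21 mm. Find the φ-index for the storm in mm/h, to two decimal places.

φ ≈ 5.63 mm/h

Only the 3 blocks with intensity above φ contribute runoff: 13.3, 10.3, 14.3 mm/h.
Σ(I−φ)·Δt = d  ⇒  (13.3+10.3+14.3 − 3φ)·1 = 21
φ = (37.90 − 21/1) / 3 = 5.63 mm/h.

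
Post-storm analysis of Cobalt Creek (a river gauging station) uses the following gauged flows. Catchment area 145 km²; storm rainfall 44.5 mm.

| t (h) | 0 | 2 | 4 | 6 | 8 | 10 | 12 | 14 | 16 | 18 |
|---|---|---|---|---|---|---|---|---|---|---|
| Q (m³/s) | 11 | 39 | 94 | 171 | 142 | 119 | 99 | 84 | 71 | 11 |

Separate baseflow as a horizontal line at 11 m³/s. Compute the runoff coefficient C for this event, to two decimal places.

ΣQ_DR = 731.0 m³/s; V = ΣQ_DR·Δt = 5.263 × 10^6 m³.
Runoff depth d = V / A = 36.30 mm.
C = d / P = 36.30 / 44.5 = 0.82.

C ≈ 0.82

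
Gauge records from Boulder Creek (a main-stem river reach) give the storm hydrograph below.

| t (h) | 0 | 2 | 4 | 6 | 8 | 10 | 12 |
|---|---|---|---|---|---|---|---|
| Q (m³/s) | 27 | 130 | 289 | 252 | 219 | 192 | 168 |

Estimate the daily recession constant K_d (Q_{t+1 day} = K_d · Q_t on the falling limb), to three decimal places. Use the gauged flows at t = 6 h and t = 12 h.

K_d ≈ 0.198

Between t = 6 h and t = 12 h the flow falls from 252 to 168 m³/s over 3×2 h = 6 h.
Per-interval ratio K = (168/252)^(1/3) = 0.8736; K_d = K^(24/2) = 0.198.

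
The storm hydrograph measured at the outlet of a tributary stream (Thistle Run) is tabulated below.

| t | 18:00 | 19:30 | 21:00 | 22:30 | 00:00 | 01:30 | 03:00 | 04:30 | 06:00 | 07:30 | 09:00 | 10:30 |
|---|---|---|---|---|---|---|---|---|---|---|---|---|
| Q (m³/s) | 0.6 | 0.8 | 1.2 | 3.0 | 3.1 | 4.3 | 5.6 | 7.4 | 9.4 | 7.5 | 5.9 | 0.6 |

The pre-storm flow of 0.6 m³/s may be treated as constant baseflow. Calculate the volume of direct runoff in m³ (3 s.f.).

V ≈ 2.28 × 10^5 m³

Direct-runoff ordinates (Q − Q_b): 0.0, 0.2, 0.6, 2.4, 2.5, 3.7, 5.0, 6.8, 8.8, 6.9, 5.3, 0.0 m³/s.
ΣQ_DR = 42.20 m³/s.
With Δt = 1.5 h = 5400 s, V = ΣQ_DR · Δt = 42.20 × 5400 = 2.28 × 10^5 m³.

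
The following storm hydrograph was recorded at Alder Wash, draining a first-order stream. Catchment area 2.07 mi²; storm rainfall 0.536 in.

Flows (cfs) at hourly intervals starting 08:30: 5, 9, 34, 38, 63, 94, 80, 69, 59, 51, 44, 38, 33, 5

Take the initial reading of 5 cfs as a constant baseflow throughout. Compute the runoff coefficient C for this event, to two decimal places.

ΣQ_DR = 552.0 cfs; V = ΣQ_DR·Δt = 1.987 × 10^6 ft³.
Runoff depth d = V / A = 0.4132 in.
C = d / P = 0.4132 / 0.536 = 0.77.

C ≈ 0.77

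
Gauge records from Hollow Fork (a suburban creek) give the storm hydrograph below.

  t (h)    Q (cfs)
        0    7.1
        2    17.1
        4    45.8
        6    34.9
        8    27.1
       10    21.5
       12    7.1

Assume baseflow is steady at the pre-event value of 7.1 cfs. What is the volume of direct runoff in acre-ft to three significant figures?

V ≈ 18.3 acre-ft

Direct-runoff ordinates (Q − Q_b): 0.0, 10.0, 38.7, 27.8, 20.0, 14.4, 0.0 cfs.
ΣQ_DR = 110.9 cfs.
With Δt = 2 h = 7200 s, V = ΣQ_DR · Δt = 110.9 × 7200 = 7.98 × 10^5 ft³ = 18.3 acre-ft.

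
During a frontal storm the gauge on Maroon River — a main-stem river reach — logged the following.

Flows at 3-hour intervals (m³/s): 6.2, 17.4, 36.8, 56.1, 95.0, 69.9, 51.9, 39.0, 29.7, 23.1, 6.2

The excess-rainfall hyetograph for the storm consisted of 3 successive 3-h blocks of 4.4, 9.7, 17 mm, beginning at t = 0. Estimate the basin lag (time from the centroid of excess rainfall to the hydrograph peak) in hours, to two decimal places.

Centroid of excess rainfall: t_c = Σ P_i·t̄_i / ΣP_i = 5.7154 h (block centres at 1.5, 4.5, 7.5 h).
Hydrograph peak occurs at t = 12 h, so basin lag t_L = 12 − 5.7154 = 6.28 h.

t_L ≈ 6.28 h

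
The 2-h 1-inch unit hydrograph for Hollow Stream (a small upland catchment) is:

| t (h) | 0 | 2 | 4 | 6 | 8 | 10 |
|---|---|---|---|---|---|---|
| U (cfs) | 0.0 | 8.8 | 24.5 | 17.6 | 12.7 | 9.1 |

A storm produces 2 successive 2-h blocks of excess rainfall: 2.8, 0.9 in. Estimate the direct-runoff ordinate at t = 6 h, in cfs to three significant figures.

By discrete convolution, Q_j = Σ (P_i / 1 in) · U_{j−i}.
At t = 6 h (j=3): Q = (2.8/1)·17.6 + (0.9/1)·24.5 = 71.3 cfs.

Q ≈ 71.3 cfs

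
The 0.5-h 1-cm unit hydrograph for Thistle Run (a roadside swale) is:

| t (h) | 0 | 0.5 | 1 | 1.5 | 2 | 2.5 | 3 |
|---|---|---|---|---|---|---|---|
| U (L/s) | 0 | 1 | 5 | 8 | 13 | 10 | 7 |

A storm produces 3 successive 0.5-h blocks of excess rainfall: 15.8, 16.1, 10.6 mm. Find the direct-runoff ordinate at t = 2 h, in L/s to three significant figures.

By discrete convolution, Q_j = Σ (P_i / 10 mm) · U_{j−i}.
At t = 2 h (j=4): Q = (15.8/10)·13 + (16.1/10)·8 + (10.6/10)·5 = 38.7 L/s.

Q ≈ 38.7 L/s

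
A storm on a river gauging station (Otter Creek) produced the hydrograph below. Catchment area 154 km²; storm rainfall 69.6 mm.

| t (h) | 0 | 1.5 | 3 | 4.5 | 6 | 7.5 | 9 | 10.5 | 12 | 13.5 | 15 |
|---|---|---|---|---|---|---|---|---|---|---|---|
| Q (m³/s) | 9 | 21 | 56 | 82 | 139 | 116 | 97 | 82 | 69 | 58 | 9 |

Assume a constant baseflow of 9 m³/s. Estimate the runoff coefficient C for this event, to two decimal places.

ΣQ_DR = 639.0 m³/s; V = ΣQ_DR·Δt = 3.451 × 10^6 m³.
Runoff depth d = V / A = 22.41 mm.
C = d / P = 22.41 / 69.6 = 0.32.

C ≈ 0.32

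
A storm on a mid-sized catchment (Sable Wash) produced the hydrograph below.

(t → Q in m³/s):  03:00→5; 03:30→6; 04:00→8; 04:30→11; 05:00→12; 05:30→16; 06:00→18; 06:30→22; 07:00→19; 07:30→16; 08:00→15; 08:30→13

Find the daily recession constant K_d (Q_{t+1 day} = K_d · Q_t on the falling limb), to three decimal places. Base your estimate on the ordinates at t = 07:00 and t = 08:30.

Between t = 07:00 and t = 08:30 the flow falls from 19 to 13 m³/s over 3×0.5 h = 1.5 h.
Per-interval ratio K = (13/19)^(1/3) = 0.8812; K_d = K^(24/0.5) = 0.002.

K_d ≈ 0.002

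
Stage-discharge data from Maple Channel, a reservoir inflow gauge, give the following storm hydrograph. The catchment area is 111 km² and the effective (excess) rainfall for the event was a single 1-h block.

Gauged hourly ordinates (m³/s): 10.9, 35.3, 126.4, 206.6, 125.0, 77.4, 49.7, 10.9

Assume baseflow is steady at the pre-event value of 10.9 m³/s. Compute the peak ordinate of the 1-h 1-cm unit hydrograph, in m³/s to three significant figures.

U_p ≈ 109 m³/s

Direct runoff: 0.0, 24.4, 115.5, 195.7, 114.1, 66.5, 38.8, 0.0 m³/s; ΣQ_DR = 555.0 m³/s, peak = 195.7 m³/s.
Runoff depth d = ΣQ_DR·Δt / A = 555.0 × 3600 / (111 km²) = 18.00 mm.
The 1-cm UH is the DRH scaled by (10 mm)/d, so U_p = 195.7 × 10/18.00 = 109 m³/s.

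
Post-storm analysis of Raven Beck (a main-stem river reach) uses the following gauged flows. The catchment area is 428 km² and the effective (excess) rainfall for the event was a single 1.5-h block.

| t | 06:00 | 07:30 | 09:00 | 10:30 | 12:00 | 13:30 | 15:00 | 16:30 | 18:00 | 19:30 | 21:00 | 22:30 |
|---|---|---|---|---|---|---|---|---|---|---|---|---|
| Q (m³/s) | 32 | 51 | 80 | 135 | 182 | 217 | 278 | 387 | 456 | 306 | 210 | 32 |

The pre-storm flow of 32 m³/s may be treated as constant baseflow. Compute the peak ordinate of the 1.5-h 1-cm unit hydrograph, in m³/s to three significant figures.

Direct runoff: 0.0, 19.0, 48.0, 103.0, 150.0, 185.0, 246.0, 355.0, 424.0, 274.0, 178.0, 0.0 m³/s; ΣQ_DR = 1982 m³/s, peak = 424.0 m³/s.
Runoff depth d = ΣQ_DR·Δt / A = 1982 × 5400 / (428 km²) = 25.01 mm.
The 1-cm UH is the DRH scaled by (10 mm)/d, so U_p = 424.0 × 10/25.01 = 170 m³/s.

U_p ≈ 170 m³/s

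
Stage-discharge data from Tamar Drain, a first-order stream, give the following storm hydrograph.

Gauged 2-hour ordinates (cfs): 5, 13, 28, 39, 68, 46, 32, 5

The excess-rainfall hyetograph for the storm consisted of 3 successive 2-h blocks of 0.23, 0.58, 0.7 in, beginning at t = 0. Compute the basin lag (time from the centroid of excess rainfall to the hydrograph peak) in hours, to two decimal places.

t_L ≈ 4.38 h

Centroid of excess rainfall: t_c = Σ P_i·t̄_i / ΣP_i = 3.6225 h (block centres at 1, 3, 5 h).
Hydrograph peak occurs at t = 8 h, so basin lag t_L = 8 − 3.6225 = 4.38 h.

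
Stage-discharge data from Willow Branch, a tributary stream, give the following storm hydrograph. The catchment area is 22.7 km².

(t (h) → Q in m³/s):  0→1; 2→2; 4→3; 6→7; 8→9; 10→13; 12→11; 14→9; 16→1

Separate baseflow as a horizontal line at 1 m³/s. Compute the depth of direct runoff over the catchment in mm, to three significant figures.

Direct runoff: 0.0, 1.0, 2.0, 6.0, 8.0, 12.0, 10.0, 8.0, 0.0 m³/s; ΣQ_DR = 47.00 m³/s.
V = ΣQ_DR · Δt = 47.00 × 7200 s = 3.384 × 10^5 m³.
Over A = 22.7 km², depth = V / A = 14.9 mm.

d ≈ 14.9 mm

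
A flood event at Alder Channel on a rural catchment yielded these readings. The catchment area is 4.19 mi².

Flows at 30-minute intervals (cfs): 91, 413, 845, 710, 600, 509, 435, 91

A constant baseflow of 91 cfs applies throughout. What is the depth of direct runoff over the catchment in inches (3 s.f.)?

Direct runoff: 0.0, 322.0, 754.0, 619.0, 509.0, 418.0, 344.0, 0.0 cfs; ΣQ_DR = 2966 cfs.
V = ΣQ_DR · Δt = 2966 × 1800 s = 5.339 × 10^6 ft³.
Over A = 4.19 mi², depth = V / A = 0.548 in.

d ≈ 0.548 in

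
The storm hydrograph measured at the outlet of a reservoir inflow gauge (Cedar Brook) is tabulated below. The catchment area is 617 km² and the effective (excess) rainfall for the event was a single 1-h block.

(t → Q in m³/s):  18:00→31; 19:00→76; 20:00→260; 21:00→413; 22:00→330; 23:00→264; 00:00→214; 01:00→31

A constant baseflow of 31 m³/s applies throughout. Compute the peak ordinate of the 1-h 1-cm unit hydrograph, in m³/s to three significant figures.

Direct runoff: 0.0, 45.0, 229.0, 382.0, 299.0, 233.0, 183.0, 0.0 m³/s; ΣQ_DR = 1371 m³/s, peak = 382.0 m³/s.
Runoff depth d = ΣQ_DR·Δt / A = 1371 × 3600 / (617 km²) = 7.999 mm.
The 1-cm UH is the DRH scaled by (10 mm)/d, so U_p = 382.0 × 10/7.999 = 478 m³/s.

U_p ≈ 478 m³/s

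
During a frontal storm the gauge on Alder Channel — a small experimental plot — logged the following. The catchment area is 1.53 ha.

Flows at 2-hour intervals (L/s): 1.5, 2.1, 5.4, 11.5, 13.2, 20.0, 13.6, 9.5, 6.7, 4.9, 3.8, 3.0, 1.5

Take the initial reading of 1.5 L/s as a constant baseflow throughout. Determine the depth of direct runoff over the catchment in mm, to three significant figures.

d ≈ 36.3 mm

Direct runoff: 0.0, 0.6, 3.9, 10.0, 11.7, 18.5, 12.1, 8.0, 5.2, 3.4, 2.3, 1.5, 0.0 L/s; ΣQ_DR = 77.20 L/s.
V = ΣQ_DR · Δt = 77.20 × 7200 s = 5.558 × 10^5 L.
Over A = 1.53 ha, depth = V / A = 36.3 mm.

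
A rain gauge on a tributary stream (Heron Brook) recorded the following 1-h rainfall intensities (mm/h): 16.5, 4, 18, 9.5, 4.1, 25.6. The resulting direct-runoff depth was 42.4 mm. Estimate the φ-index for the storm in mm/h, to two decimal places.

φ ≈ 6.80 mm/h

Only the 4 blocks with intensity above φ contribute runoff: 16.5, 18, 9.5, 25.6 mm/h.
Σ(I−φ)·Δt = d  ⇒  (16.5+18+9.5+25.6 − 4φ)·1 = 42.4
φ = (69.60 − 42.4/1) / 4 = 6.80 mm/h.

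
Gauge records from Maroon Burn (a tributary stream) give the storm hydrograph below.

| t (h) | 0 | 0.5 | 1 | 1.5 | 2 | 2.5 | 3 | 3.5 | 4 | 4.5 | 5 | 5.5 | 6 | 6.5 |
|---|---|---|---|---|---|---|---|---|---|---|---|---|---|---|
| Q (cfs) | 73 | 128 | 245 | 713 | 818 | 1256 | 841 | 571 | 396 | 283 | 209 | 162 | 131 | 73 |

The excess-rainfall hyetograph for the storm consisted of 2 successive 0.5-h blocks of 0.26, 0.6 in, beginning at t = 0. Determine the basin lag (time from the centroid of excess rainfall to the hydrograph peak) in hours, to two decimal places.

Centroid of excess rainfall: t_c = Σ P_i·t̄_i / ΣP_i = 0.5988 h (block centres at 0.25, 0.75 h).
Hydrograph peak occurs at t = 2.5 h, so basin lag t_L = 2.5 − 0.5988 = 1.90 h.

t_L ≈ 1.90 h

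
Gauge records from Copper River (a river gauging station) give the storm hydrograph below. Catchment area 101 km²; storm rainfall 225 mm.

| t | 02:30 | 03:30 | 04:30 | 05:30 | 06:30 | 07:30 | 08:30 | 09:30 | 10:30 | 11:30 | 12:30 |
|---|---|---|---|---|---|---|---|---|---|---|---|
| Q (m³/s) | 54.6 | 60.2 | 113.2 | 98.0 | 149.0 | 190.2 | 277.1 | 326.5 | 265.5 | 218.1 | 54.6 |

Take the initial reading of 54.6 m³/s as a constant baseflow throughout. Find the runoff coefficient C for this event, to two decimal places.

ΣQ_DR = 1206 m³/s; V = ΣQ_DR·Δt = 4.343 × 10^6 m³.
Runoff depth d = V / A = 43.00 mm.
C = d / P = 43.00 / 225 = 0.19.

C ≈ 0.19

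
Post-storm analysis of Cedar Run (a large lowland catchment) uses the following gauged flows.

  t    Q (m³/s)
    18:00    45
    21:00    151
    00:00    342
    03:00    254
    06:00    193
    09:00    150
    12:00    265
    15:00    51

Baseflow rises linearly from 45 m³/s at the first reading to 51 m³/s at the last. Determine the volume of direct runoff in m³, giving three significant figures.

Direct-runoff ordinates (Q − Q_b): 0.00, 105.14, 295.29, 206.43, 144.57, 100.71, 214.86, 0.00 m³/s.
ΣQ_DR = 1067 m³/s.
With Δt = 3 h = 10800 s, V = ΣQ_DR · Δt = 1067 × 10800 = 1.15 × 10^7 m³.

V ≈ 1.15 × 10^7 m³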